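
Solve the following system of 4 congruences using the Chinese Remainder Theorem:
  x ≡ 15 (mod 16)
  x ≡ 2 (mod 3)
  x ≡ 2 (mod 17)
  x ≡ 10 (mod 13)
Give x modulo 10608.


Product of moduli M = 16 · 3 · 17 · 13 = 10608.
Merge one congruence at a time:
  Start: x ≡ 15 (mod 16).
  Combine with x ≡ 2 (mod 3); new modulus lcm = 48.
    Write x = 15 + 16·t and substitute into x ≡ 2 (mod 3): 16·t ≡ 2 − 15 = -13 (mod 3).
    Reduce coefficients mod 3: 1·t ≡ 2 (mod 3).
    So t ≡ 2 (mod 3).
    Then x = 15 + 16·2 = 47, valid modulo lcm(16, 3) = 48: x ≡ 47 (mod 48).
  Combine with x ≡ 2 (mod 17); new modulus lcm = 816.
    Write x = 47 + 48·t and substitute into x ≡ 2 (mod 17): 48·t ≡ 2 − 47 = -45 (mod 17).
    Reduce coefficients mod 17: 14·t ≡ 6 (mod 17).
    The inverse of 14 mod 17 is 11 (since 14·11 = 154 = 9·17 + 1), so t ≡ 11·6 = 66 ≡ 15 (mod 17).
    Then x = 47 + 48·15 = 767, valid modulo lcm(48, 17) = 816: x ≡ 767 (mod 816).
  Combine with x ≡ 10 (mod 13); new modulus lcm = 10608.
    Write x = 767 + 816·t and substitute into x ≡ 10 (mod 13): 816·t ≡ 10 − 767 = -757 (mod 13).
    Reduce coefficients mod 13: 10·t ≡ 10 (mod 13).
    The inverse of 10 mod 13 is 4 (since 10·4 = 40 = 3·13 + 1), so t ≡ 4·10 = 40 ≡ 1 (mod 13).
    Then x = 767 + 816·1 = 1583, valid modulo lcm(816, 13) = 10608: x ≡ 1583 (mod 10608).
Verify against each original: 1583 mod 16 = 15, 1583 mod 3 = 2, 1583 mod 17 = 2, 1583 mod 13 = 10.

x ≡ 1583 (mod 10608).


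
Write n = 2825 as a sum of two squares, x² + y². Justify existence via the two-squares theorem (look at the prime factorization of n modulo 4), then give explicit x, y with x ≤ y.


Step 1: Factor n = 2825 = 5^2 · 113.
Step 2: Check the mod-4 condition on each prime factor: 5 ≡ 1 (mod 4), exponent 2; 113 ≡ 1 (mod 4), exponent 1.
All primes ≡ 3 (mod 4) appear to even exponent (or don't appear), so by the two-squares theorem n IS expressible as a sum of two squares.
Step 3: Build a representation. Here n = 5 · 5 · 113 is a product of primes ≡ 1 (mod 4). Each prime p ≡ 1 (mod 4) is itself a sum of two squares; find a² by testing p − a² for a perfect square:
  5: 5 − 1² = 4 = 2² ⇒ 5 = 1² + 2².
  113: 113 − 1² = 112, 113 − 2² = 109, 113 − 3² = 104, 113 − 4² = 97, 113 − 5² = 88, 113 − 6² = 77, 113 − 7² = 64 = 8² ⇒ 113 = 7² + 8².
  Combine using the Brahmagupta–Fibonacci identity (a² + b²)(c² + d²) = (ac − bd)² + (ad + bc)² = (ac + bd)² + (ad − bc)²:
  5 · 5 = 25: from (1² + 2²)(1² + 2²), take (1·1 − 2·2, 1·2 + 2·1) = (1 − 4, 2 + 2) = (-3, 4); dropping signs (only squares matter) gives (3, 4); check 3² + 4² = 9 + 16 = 25 ✓.
  25 · 113 = 2825: from (3² + 4²)(7² + 8²), take (3·7 − 4·8, 3·8 + 4·7) = (21 − 32, 24 + 28) = (-11, 52); dropping signs (only squares matter) gives (11, 52); check 11² + 52² = 121 + 2704 = 2825 ✓.
Step 4: Order so x ≤ y and verify: 11² + 52² = 121 + 2704 = 2825 = n. ✓

n = 2825 = 11² + 52² (one valid representation with x ≤ y).


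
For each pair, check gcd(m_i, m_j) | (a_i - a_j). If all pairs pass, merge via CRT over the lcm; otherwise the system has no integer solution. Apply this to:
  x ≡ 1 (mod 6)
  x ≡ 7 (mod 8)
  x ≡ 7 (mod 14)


Moduli 6, 8, 14 are not pairwise coprime, so CRT works modulo lcm(m_i) when all pairwise compatibility conditions hold.
Pairwise compatibility: gcd(m_i, m_j) must divide a_i - a_j for every pair.
Merge one congruence at a time:
  Start: x ≡ 1 (mod 6).
  Combine with x ≡ 7 (mod 8): gcd(6, 8) = 2; 7 - 1 = 6, which IS divisible by 2, so compatible.
    Write x = 1 + 6·t and substitute into x ≡ 7 (mod 8): 6·t ≡ 7 − 1 = 6 (mod 8).
    Divide the congruence (and modulus) by g = 2: 3·t ≡ 3 (mod 4).
    The inverse of 3 mod 4 is 3 (since 3·3 = 9 = 2·4 + 1), so t ≡ 3·3 = 9 ≡ 1 (mod 4).
    Then x = 1 + 6·1 = 7, valid modulo lcm(6, 8) = 24: x ≡ 7 (mod 24).
  Combine with x ≡ 7 (mod 14): gcd(24, 14) = 2; 7 - 7 = 0, which IS divisible by 2, so compatible.
    Write x = 7 + 24·t and substitute into x ≡ 7 (mod 14): 24·t ≡ 7 − 7 = 0 (mod 14).
    Divide the congruence (and modulus) by g = 2: 12·t ≡ 0 (mod 7).
    Reduce coefficients mod 7: 5·t ≡ 0 (mod 7).
    The inverse of 5 mod 7 is 3 (since 5·3 = 15 = 2·7 + 1), so t ≡ 3·0 = 0 ≡ 0 (mod 7).
    Then x = 7 + 24·0 = 7, valid modulo lcm(24, 14) = 168: x ≡ 7 (mod 168).
Verify: 7 mod 6 = 1, 7 mod 8 = 7, 7 mod 14 = 7.

x ≡ 7 (mod 168).


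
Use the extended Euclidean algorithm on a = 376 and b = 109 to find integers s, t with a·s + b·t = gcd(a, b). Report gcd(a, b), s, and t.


Euclidean algorithm on (376, 109) — divide until remainder is 0:
  376 = 3 · 109 + 49
  109 = 2 · 49 + 11
  49 = 4 · 11 + 5
  11 = 2 · 5 + 1
  5 = 5 · 1 + 0
gcd(376, 109) = 1.
Track Bezout coefficients alongside the remainders: start with r₀ = 376 = a·1 + b·0 (s = 1, t = 0) and r₁ = 109 = a·0 + b·1 (s = 0, t = 1); each new remainder r_{k+1} = r_{k-1} − q_k·r_k inherits s_{k+1} = s_{k-1} − q_k·s_k, t_{k+1} = t_{k-1} − q_k·t_k, so r_k = a·s_k + b·t_k at every step:
  q = 3: r = 49, s = 1 − 3·0 = 1, t = 0 − 3·1 = -3  (check: 376·1 + 109·(-3) = 49)
  q = 2: r = 11, s = 0 − 2·1 = -2, t = 1 − 2·(-3) = 7  (check: 376·(-2) + 109·7 = 11)
  q = 4: r = 5, s = 1 − 4·(-2) = 9, t = -3 − 4·7 = -31  (check: 376·9 + 109·(-31) = 5)
  q = 2: r = 1, s = -2 − 2·9 = -20, t = 7 − 2·(-31) = 69  (check: 376·(-20) + 109·69 = 1)
The row with r = 1 (the gcd) gives the Bezout coefficients s = -20, t = 69.
Result: 376 · (-20) + 109 · (69) = 1.

gcd(376, 109) = 1; s = -20, t = 69 (check: 376·(-20) + 109·69 = 1).


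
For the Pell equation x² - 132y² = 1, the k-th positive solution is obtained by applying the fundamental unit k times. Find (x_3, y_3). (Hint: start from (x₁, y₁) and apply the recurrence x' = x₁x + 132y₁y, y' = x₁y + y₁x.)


Step 1: Find the fundamental solution (x₁, y₁) of x² - 132y² = 1.
  Expand √132 as a continued fraction. a₀ = ⌊√132⌋ = 11; iterate m_{k+1} = d_k·a_k − m_k, d_{k+1} = (132 − m_{k+1}²)/d_k, a_{k+1} = ⌊(a₀ + m_{k+1})/d_{k+1}⌋ (starting m₀ = 0, d₀ = 1), with convergents p_k = a_k·p_{k-1} + p_{k-2}, q_k = a_k·q_{k-1} + q_{k-2} (p₋₁ = 1, q₋₁ = 0):
  k = 0: a₀ = 11; p₀/q₀ = 11/1; p₀² − 132·q₀² = 121 − 132 = -11.
  k = 1: m = 11, d = 11, a = ⌊(11 + 11)/11⌋ = 2; p/q = (2·11 + 1)/(2·1 + 0) = 23/2; p² − 132·q² = 529 − 528 = 1.
  The first convergent with p² − 132·q² = 1 gives the fundamental solution (x₁, y₁) = (23, 2).
Step 2: Apply the recurrence (x_{n+1}, y_{n+1}) = (x₁x_n + 132y₁y_n, x₁y_n + y₁x_n) repeatedly.
  From (x_1, y_1) = (23, 2): x_2 = 23·23 + 132·2·2 = 1057; y_2 = 23·2 + 2·23 = 92.
  From (x_2, y_2) = (1057, 92): x_3 = 23·1057 + 132·2·92 = 48599; y_3 = 23·92 + 2·1057 = 4230.
Step 3: Verify x_3² - 132·y_3² = 2361862801 - 2361862800 = 1 (should be 1). ✓

(x_1, y_1) = (23, 2); (x_3, y_3) = (48599, 4230).


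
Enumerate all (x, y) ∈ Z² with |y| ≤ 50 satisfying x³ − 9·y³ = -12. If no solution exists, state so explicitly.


The equation is x³ - 9y³ = -12. For fixed y, x³ = 9·y³ − 12, so a solution requires the RHS to be a perfect cube.
Strategy: iterate y from -50 to 50, compute RHS = 9·y³ − 12, and check whether it is a (positive or negative) perfect cube.
Check small values of y:
  y = 0: RHS = -12 is not a perfect cube.
  y = 1: RHS = -3 is not a perfect cube.
  y = -1: RHS = -21 is not a perfect cube.
  y = 2: RHS = 60 is not a perfect cube.
  y = -2: RHS = -84 is not a perfect cube.
  y = 3: RHS = 231 is not a perfect cube.
  y = -3: RHS = -255 is not a perfect cube.
Continuing the search up to |y| = 50 finds no solutions either.
No (x, y) in the scanned range satisfies the equation.

No integer solutions with |y| ≤ 50.


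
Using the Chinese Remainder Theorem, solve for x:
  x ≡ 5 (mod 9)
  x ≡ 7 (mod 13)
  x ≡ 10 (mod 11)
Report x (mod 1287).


Moduli 9, 13, 11 are pairwise coprime; by CRT there is a unique solution modulo M = 9 · 13 · 11 = 1287.
Solve pairwise, accumulating the modulus:
  Start with x ≡ 5 (mod 9).
  Combine with x ≡ 7 (mod 13): since gcd(9, 13) = 1, we get a unique residue mod 117.
    Write x = 5 + 9·t and substitute into x ≡ 7 (mod 13): 9·t ≡ 7 − 5 = 2 (mod 13).
    The inverse of 9 mod 13 is 3 (since 9·3 = 27 = 2·13 + 1), so t ≡ 3·2 = 6 ≡ 6 (mod 13).
    Then x = 5 + 9·6 = 59, valid modulo lcm(9, 13) = 117: x ≡ 59 (mod 117).
  Combine with x ≡ 10 (mod 11): since gcd(117, 11) = 1, we get a unique residue mod 1287.
    Write x = 59 + 117·t and substitute into x ≡ 10 (mod 11): 117·t ≡ 10 − 59 = -49 (mod 11).
    Reduce coefficients mod 11: 7·t ≡ 6 (mod 11).
    The inverse of 7 mod 11 is 8 (since 7·8 = 56 = 5·11 + 1), so t ≡ 8·6 = 48 ≡ 4 (mod 11).
    Then x = 59 + 117·4 = 527, valid modulo lcm(117, 11) = 1287: x ≡ 527 (mod 1287).
Verify: 527 mod 9 = 5 ✓, 527 mod 13 = 7 ✓, 527 mod 11 = 10 ✓.

x ≡ 527 (mod 1287).


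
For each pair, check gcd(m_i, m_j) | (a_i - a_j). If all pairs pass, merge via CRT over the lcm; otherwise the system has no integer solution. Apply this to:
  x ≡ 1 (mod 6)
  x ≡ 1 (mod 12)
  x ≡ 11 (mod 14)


Moduli 6, 12, 14 are not pairwise coprime, so CRT works modulo lcm(m_i) when all pairwise compatibility conditions hold.
Pairwise compatibility: gcd(m_i, m_j) must divide a_i - a_j for every pair.
Merge one congruence at a time:
  Start: x ≡ 1 (mod 6).
  Combine with x ≡ 1 (mod 12): gcd(6, 12) = 6; 1 - 1 = 0, which IS divisible by 6, so compatible.
    Write x = 1 + 6·t and substitute into x ≡ 1 (mod 12): 6·t ≡ 1 − 1 = 0 (mod 12).
    Divide the congruence (and modulus) by g = 6: 1·t ≡ 0 (mod 2).
    So t ≡ 0 (mod 2).
    Then x = 1 + 6·0 = 1, valid modulo lcm(6, 12) = 12: x ≡ 1 (mod 12).
  Combine with x ≡ 11 (mod 14): gcd(12, 14) = 2; 11 - 1 = 10, which IS divisible by 2, so compatible.
    Write x = 1 + 12·t and substitute into x ≡ 11 (mod 14): 12·t ≡ 11 − 1 = 10 (mod 14).
    Divide the congruence (and modulus) by g = 2: 6·t ≡ 5 (mod 7).
    The inverse of 6 mod 7 is 6 (since 6·6 = 36 = 5·7 + 1), so t ≡ 6·5 = 30 ≡ 2 (mod 7).
    Then x = 1 + 12·2 = 25, valid modulo lcm(12, 14) = 84: x ≡ 25 (mod 84).
Verify: 25 mod 6 = 1, 25 mod 12 = 1, 25 mod 14 = 11.

x ≡ 25 (mod 84).


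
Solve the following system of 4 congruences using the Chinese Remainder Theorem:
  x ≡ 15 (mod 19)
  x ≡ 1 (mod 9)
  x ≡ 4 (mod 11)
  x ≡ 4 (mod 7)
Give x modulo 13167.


Product of moduli M = 19 · 9 · 11 · 7 = 13167.
Merge one congruence at a time:
  Start: x ≡ 15 (mod 19).
  Combine with x ≡ 1 (mod 9); new modulus lcm = 171.
    Write x = 15 + 19·t and substitute into x ≡ 1 (mod 9): 19·t ≡ 1 − 15 = -14 (mod 9).
    Reduce coefficients mod 9: 1·t ≡ 4 (mod 9).
    So t ≡ 4 (mod 9).
    Then x = 15 + 19·4 = 91, valid modulo lcm(19, 9) = 171: x ≡ 91 (mod 171).
  Combine with x ≡ 4 (mod 11); new modulus lcm = 1881.
    Write x = 91 + 171·t and substitute into x ≡ 4 (mod 11): 171·t ≡ 4 − 91 = -87 (mod 11).
    Reduce coefficients mod 11: 6·t ≡ 1 (mod 11).
    The inverse of 6 mod 11 is 2 (since 6·2 = 12 = 1·11 + 1), so t ≡ 2·1 = 2 ≡ 2 (mod 11).
    Then x = 91 + 171·2 = 433, valid modulo lcm(171, 11) = 1881: x ≡ 433 (mod 1881).
  Combine with x ≡ 4 (mod 7); new modulus lcm = 13167.
    Write x = 433 + 1881·t and substitute into x ≡ 4 (mod 7): 1881·t ≡ 4 − 433 = -429 (mod 7).
    Reduce coefficients mod 7: 5·t ≡ 5 (mod 7).
    The inverse of 5 mod 7 is 3 (since 5·3 = 15 = 2·7 + 1), so t ≡ 3·5 = 15 ≡ 1 (mod 7).
    Then x = 433 + 1881·1 = 2314, valid modulo lcm(1881, 7) = 13167: x ≡ 2314 (mod 13167).
Verify against each original: 2314 mod 19 = 15, 2314 mod 9 = 1, 2314 mod 11 = 4, 2314 mod 7 = 4.

x ≡ 2314 (mod 13167).


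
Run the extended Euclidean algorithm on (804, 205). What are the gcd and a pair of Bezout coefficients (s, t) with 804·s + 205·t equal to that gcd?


Euclidean algorithm on (804, 205) — divide until remainder is 0:
  804 = 3 · 205 + 189
  205 = 1 · 189 + 16
  189 = 11 · 16 + 13
  16 = 1 · 13 + 3
  13 = 4 · 3 + 1
  3 = 3 · 1 + 0
gcd(804, 205) = 1.
Track Bezout coefficients alongside the remainders: start with r₀ = 804 = a·1 + b·0 (s = 1, t = 0) and r₁ = 205 = a·0 + b·1 (s = 0, t = 1); each new remainder r_{k+1} = r_{k-1} − q_k·r_k inherits s_{k+1} = s_{k-1} − q_k·s_k, t_{k+1} = t_{k-1} − q_k·t_k, so r_k = a·s_k + b·t_k at every step:
  q = 3: r = 189, s = 1 − 3·0 = 1, t = 0 − 3·1 = -3  (check: 804·1 + 205·(-3) = 189)
  q = 1: r = 16, s = 0 − 1·1 = -1, t = 1 − 1·(-3) = 4  (check: 804·(-1) + 205·4 = 16)
  q = 11: r = 13, s = 1 − 11·(-1) = 12, t = -3 − 11·4 = -47  (check: 804·12 + 205·(-47) = 13)
  q = 1: r = 3, s = -1 − 1·12 = -13, t = 4 − 1·(-47) = 51  (check: 804·(-13) + 205·51 = 3)
  q = 4: r = 1, s = 12 − 4·(-13) = 64, t = -47 − 4·51 = -251  (check: 804·64 + 205·(-251) = 1)
The row with r = 1 (the gcd) gives the Bezout coefficients s = 64, t = -251.
Result: 804 · (64) + 205 · (-251) = 1.

gcd(804, 205) = 1; s = 64, t = -251 (check: 804·64 + 205·(-251) = 1).


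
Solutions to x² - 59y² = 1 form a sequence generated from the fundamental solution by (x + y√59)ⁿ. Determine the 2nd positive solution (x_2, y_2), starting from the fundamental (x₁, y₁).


Step 1: Find the fundamental solution (x₁, y₁) of x² - 59y² = 1.
  Expand √59 as a continued fraction. a₀ = ⌊√59⌋ = 7; iterate m_{k+1} = d_k·a_k − m_k, d_{k+1} = (59 − m_{k+1}²)/d_k, a_{k+1} = ⌊(a₀ + m_{k+1})/d_{k+1}⌋ (starting m₀ = 0, d₀ = 1), with convergents p_k = a_k·p_{k-1} + p_{k-2}, q_k = a_k·q_{k-1} + q_{k-2} (p₋₁ = 1, q₋₁ = 0):
  k = 0: a₀ = 7; p₀/q₀ = 7/1; p₀² − 59·q₀² = 49 − 59 = -10.
  k = 1: m = 7, d = 10, a = ⌊(7 + 7)/10⌋ = 1; p/q = (1·7 + 1)/(1·1 + 0) = 8/1; p² − 59·q² = 64 − 59 = 5.
  k = 2: m = 3, d = 5, a = ⌊(7 + 3)/5⌋ = 2; p/q = (2·8 + 7)/(2·1 + 1) = 23/3; p² − 59·q² = 529 − 531 = -2.
  k = 3: m = 7, d = 2, a = ⌊(7 + 7)/2⌋ = 7; p/q = (7·23 + 8)/(7·3 + 1) = 169/22; p² − 59·q² = 28561 − 28556 = 5.
  k = 4: m = 7, d = 5, a = ⌊(7 + 7)/5⌋ = 2; p/q = (2·169 + 23)/(2·22 + 3) = 361/47; p² − 59·q² = 130321 − 130331 = -10.
  k = 5: m = 3, d = 10, a = ⌊(7 + 3)/10⌋ = 1; p/q = (1·361 + 169)/(1·47 + 22) = 530/69; p² − 59·q² = 280900 − 280899 = 1.
  The first convergent with p² − 59·q² = 1 gives the fundamental solution (x₁, y₁) = (530, 69).
Step 2: Apply the recurrence (x_{n+1}, y_{n+1}) = (x₁x_n + 59y₁y_n, x₁y_n + y₁x_n) repeatedly.
  From (x_1, y_1) = (530, 69): x_2 = 530·530 + 59·69·69 = 561799; y_2 = 530·69 + 69·530 = 73140.
Step 3: Verify x_2² - 59·y_2² = 315618116401 - 315618116400 = 1 (should be 1). ✓

(x_1, y_1) = (530, 69); (x_2, y_2) = (561799, 73140).


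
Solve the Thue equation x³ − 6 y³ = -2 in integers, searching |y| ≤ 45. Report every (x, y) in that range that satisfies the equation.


The equation is x³ - 6y³ = -2. For fixed y, x³ = 6·y³ − 2, so a solution requires the RHS to be a perfect cube.
Strategy: iterate y from -45 to 45, compute RHS = 6·y³ − 2, and check whether it is a (positive or negative) perfect cube.
Check small values of y:
  y = 0: RHS = -2 is not a perfect cube.
  y = 1: RHS = 4 is not a perfect cube.
  y = -1: RHS = -8 = (-2)³ ⇒ x = -2 works.
  y = 2: RHS = 46 is not a perfect cube.
  y = -2: RHS = -50 is not a perfect cube.
  y = 3: RHS = 160 is not a perfect cube.
  y = -3: RHS = -164 is not a perfect cube.
Continuing the search up to |y| = 45 finds no further solutions beyond those listed.
Collected solutions: (-2, -1).

Solutions (with |y| ≤ 45): (-2, -1).


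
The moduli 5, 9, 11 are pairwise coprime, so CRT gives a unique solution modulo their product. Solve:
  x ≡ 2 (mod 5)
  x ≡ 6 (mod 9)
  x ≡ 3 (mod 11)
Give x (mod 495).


Moduli 5, 9, 11 are pairwise coprime; by CRT there is a unique solution modulo M = 5 · 9 · 11 = 495.
Solve pairwise, accumulating the modulus:
  Start with x ≡ 2 (mod 5).
  Combine with x ≡ 6 (mod 9): since gcd(5, 9) = 1, we get a unique residue mod 45.
    Write x = 2 + 5·t and substitute into x ≡ 6 (mod 9): 5·t ≡ 6 − 2 = 4 (mod 9).
    The inverse of 5 mod 9 is 2 (since 5·2 = 10 = 1·9 + 1), so t ≡ 2·4 = 8 ≡ 8 (mod 9).
    Then x = 2 + 5·8 = 42, valid modulo lcm(5, 9) = 45: x ≡ 42 (mod 45).
  Combine with x ≡ 3 (mod 11): since gcd(45, 11) = 1, we get a unique residue mod 495.
    Write x = 42 + 45·t and substitute into x ≡ 3 (mod 11): 45·t ≡ 3 − 42 = -39 (mod 11).
    Reduce coefficients mod 11: 1·t ≡ 5 (mod 11).
    So t ≡ 5 (mod 11).
    Then x = 42 + 45·5 = 267, valid modulo lcm(45, 11) = 495: x ≡ 267 (mod 495).
Verify: 267 mod 5 = 2 ✓, 267 mod 9 = 6 ✓, 267 mod 11 = 3 ✓.

x ≡ 267 (mod 495).


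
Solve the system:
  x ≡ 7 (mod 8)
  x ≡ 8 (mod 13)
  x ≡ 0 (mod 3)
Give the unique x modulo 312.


Moduli 8, 13, 3 are pairwise coprime; by CRT there is a unique solution modulo M = 8 · 13 · 3 = 312.
Solve pairwise, accumulating the modulus:
  Start with x ≡ 7 (mod 8).
  Combine with x ≡ 8 (mod 13): since gcd(8, 13) = 1, we get a unique residue mod 104.
    Write x = 7 + 8·t and substitute into x ≡ 8 (mod 13): 8·t ≡ 8 − 7 = 1 (mod 13).
    The inverse of 8 mod 13 is 5 (since 8·5 = 40 = 3·13 + 1), so t ≡ 5·1 = 5 ≡ 5 (mod 13).
    Then x = 7 + 8·5 = 47, valid modulo lcm(8, 13) = 104: x ≡ 47 (mod 104).
  Combine with x ≡ 0 (mod 3): since gcd(104, 3) = 1, we get a unique residue mod 312.
    Write x = 47 + 104·t and substitute into x ≡ 0 (mod 3): 104·t ≡ 0 − 47 = -47 (mod 3).
    Reduce coefficients mod 3: 2·t ≡ 1 (mod 3).
    The inverse of 2 mod 3 is 2 (since 2·2 = 4 = 1·3 + 1), so t ≡ 2·1 = 2 ≡ 2 (mod 3).
    Then x = 47 + 104·2 = 255, valid modulo lcm(104, 3) = 312: x ≡ 255 (mod 312).
Verify: 255 mod 8 = 7 ✓, 255 mod 13 = 8 ✓, 255 mod 3 = 0 ✓.

x ≡ 255 (mod 312).


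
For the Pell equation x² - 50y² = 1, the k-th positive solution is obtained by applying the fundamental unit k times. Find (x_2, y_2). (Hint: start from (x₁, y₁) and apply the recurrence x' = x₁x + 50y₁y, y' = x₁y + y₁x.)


Step 1: Find the fundamental solution (x₁, y₁) of x² - 50y² = 1.
  Expand √50 as a continued fraction. a₀ = ⌊√50⌋ = 7; iterate m_{k+1} = d_k·a_k − m_k, d_{k+1} = (50 − m_{k+1}²)/d_k, a_{k+1} = ⌊(a₀ + m_{k+1})/d_{k+1}⌋ (starting m₀ = 0, d₀ = 1), with convergents p_k = a_k·p_{k-1} + p_{k-2}, q_k = a_k·q_{k-1} + q_{k-2} (p₋₁ = 1, q₋₁ = 0):
  k = 0: a₀ = 7; p₀/q₀ = 7/1; p₀² − 50·q₀² = 49 − 50 = -1.
  k = 1: m = 7, d = 1, a = ⌊(7 + 7)/1⌋ = 14; p/q = (14·7 + 1)/(14·1 + 0) = 99/14; p² − 50·q² = 9801 − 9800 = 1.
  The first convergent with p² − 50·q² = 1 gives the fundamental solution (x₁, y₁) = (99, 14).
Step 2: Apply the recurrence (x_{n+1}, y_{n+1}) = (x₁x_n + 50y₁y_n, x₁y_n + y₁x_n) repeatedly.
  From (x_1, y_1) = (99, 14): x_2 = 99·99 + 50·14·14 = 19601; y_2 = 99·14 + 14·99 = 2772.
Step 3: Verify x_2² - 50·y_2² = 384199201 - 384199200 = 1 (should be 1). ✓

(x_1, y_1) = (99, 14); (x_2, y_2) = (19601, 2772).


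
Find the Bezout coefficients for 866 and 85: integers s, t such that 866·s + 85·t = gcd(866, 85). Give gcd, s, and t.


Euclidean algorithm on (866, 85) — divide until remainder is 0:
  866 = 10 · 85 + 16
  85 = 5 · 16 + 5
  16 = 3 · 5 + 1
  5 = 5 · 1 + 0
gcd(866, 85) = 1.
Track Bezout coefficients alongside the remainders: start with r₀ = 866 = a·1 + b·0 (s = 1, t = 0) and r₁ = 85 = a·0 + b·1 (s = 0, t = 1); each new remainder r_{k+1} = r_{k-1} − q_k·r_k inherits s_{k+1} = s_{k-1} − q_k·s_k, t_{k+1} = t_{k-1} − q_k·t_k, so r_k = a·s_k + b·t_k at every step:
  q = 10: r = 16, s = 1 − 10·0 = 1, t = 0 − 10·1 = -10  (check: 866·1 + 85·(-10) = 16)
  q = 5: r = 5, s = 0 − 5·1 = -5, t = 1 − 5·(-10) = 51  (check: 866·(-5) + 85·51 = 5)
  q = 3: r = 1, s = 1 − 3·(-5) = 16, t = -10 − 3·51 = -163  (check: 866·16 + 85·(-163) = 1)
The row with r = 1 (the gcd) gives the Bezout coefficients s = 16, t = -163.
Result: 866 · (16) + 85 · (-163) = 1.

gcd(866, 85) = 1; s = 16, t = -163 (check: 866·16 + 85·(-163) = 1).


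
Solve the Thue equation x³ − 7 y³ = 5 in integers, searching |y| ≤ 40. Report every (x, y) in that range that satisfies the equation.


The equation is x³ - 7y³ = 5. For fixed y, x³ = 7·y³ + 5, so a solution requires the RHS to be a perfect cube.
Strategy: iterate y from -40 to 40, compute RHS = 7·y³ + 5, and check whether it is a (positive or negative) perfect cube.
Check small values of y:
  y = 0: RHS = 5 is not a perfect cube.
  y = 1: RHS = 12 is not a perfect cube.
  y = -1: RHS = -2 is not a perfect cube.
  y = 2: RHS = 61 is not a perfect cube.
  y = -2: RHS = -51 is not a perfect cube.
  y = 3: RHS = 194 is not a perfect cube.
  y = -3: RHS = -184 is not a perfect cube.
Continuing the search up to |y| = 40 finds no solutions either.
No (x, y) in the scanned range satisfies the equation.

No integer solutions with |y| ≤ 40.


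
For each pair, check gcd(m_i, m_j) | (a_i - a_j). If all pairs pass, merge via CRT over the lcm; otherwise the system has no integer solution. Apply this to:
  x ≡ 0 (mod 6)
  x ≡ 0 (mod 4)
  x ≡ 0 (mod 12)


Moduli 6, 4, 12 are not pairwise coprime, so CRT works modulo lcm(m_i) when all pairwise compatibility conditions hold.
Pairwise compatibility: gcd(m_i, m_j) must divide a_i - a_j for every pair.
Merge one congruence at a time:
  Start: x ≡ 0 (mod 6).
  Combine with x ≡ 0 (mod 4): gcd(6, 4) = 2; 0 - 0 = 0, which IS divisible by 2, so compatible.
    Write x = 0 + 6·t and substitute into x ≡ 0 (mod 4): 6·t ≡ 0 − 0 = 0 (mod 4).
    Divide the congruence (and modulus) by g = 2: 3·t ≡ 0 (mod 2).
    Reduce coefficients mod 2: 1·t ≡ 0 (mod 2).
    So t ≡ 0 (mod 2).
    Then x = 0 + 6·0 = 0, valid modulo lcm(6, 4) = 12: x ≡ 0 (mod 12).
  Combine with x ≡ 0 (mod 12): gcd(12, 12) = 12; 0 - 0 = 0, which IS divisible by 12, so compatible.
    Write x = 0 + 12·t and substitute into x ≡ 0 (mod 12): 12·t ≡ 0 − 0 = 0 (mod 12).
    Divide the congruence (and modulus) by g = 12: 1·t ≡ 0 (mod 1).
    Modulo 1 every t works; take t = 0.
    Then x = 0 + 12·0 = 0, valid modulo lcm(12, 12) = 12: x ≡ 0 (mod 12).
Verify: 0 mod 6 = 0, 0 mod 4 = 0, 0 mod 12 = 0.

x ≡ 0 (mod 12).


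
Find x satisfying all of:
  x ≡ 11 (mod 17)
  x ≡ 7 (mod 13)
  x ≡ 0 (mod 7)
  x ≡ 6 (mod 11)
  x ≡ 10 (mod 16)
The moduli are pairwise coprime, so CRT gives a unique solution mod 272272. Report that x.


Product of moduli M = 17 · 13 · 7 · 11 · 16 = 272272.
Merge one congruence at a time:
  Start: x ≡ 11 (mod 17).
  Combine with x ≡ 7 (mod 13); new modulus lcm = 221.
    Write x = 11 + 17·t and substitute into x ≡ 7 (mod 13): 17·t ≡ 7 − 11 = -4 (mod 13).
    Reduce coefficients mod 13: 4·t ≡ 9 (mod 13).
    The inverse of 4 mod 13 is 10 (since 4·10 = 40 = 3·13 + 1), so t ≡ 10·9 = 90 ≡ 12 (mod 13).
    Then x = 11 + 17·12 = 215, valid modulo lcm(17, 13) = 221: x ≡ 215 (mod 221).
  Combine with x ≡ 0 (mod 7); new modulus lcm = 1547.
    Write x = 215 + 221·t and substitute into x ≡ 0 (mod 7): 221·t ≡ 0 − 215 = -215 (mod 7).
    Reduce coefficients mod 7: 4·t ≡ 2 (mod 7).
    The inverse of 4 mod 7 is 2 (since 4·2 = 8 = 1·7 + 1), so t ≡ 2·2 = 4 ≡ 4 (mod 7).
    Then x = 215 + 221·4 = 1099, valid modulo lcm(221, 7) = 1547: x ≡ 1099 (mod 1547).
  Combine with x ≡ 6 (mod 11); new modulus lcm = 17017.
    Write x = 1099 + 1547·t and substitute into x ≡ 6 (mod 11): 1547·t ≡ 6 − 1099 = -1093 (mod 11).
    Reduce coefficients mod 11: 7·t ≡ 7 (mod 11).
    The inverse of 7 mod 11 is 8 (since 7·8 = 56 = 5·11 + 1), so t ≡ 8·7 = 56 ≡ 1 (mod 11).
    Then x = 1099 + 1547·1 = 2646, valid modulo lcm(1547, 11) = 17017: x ≡ 2646 (mod 17017).
  Combine with x ≡ 10 (mod 16); new modulus lcm = 272272.
    Write x = 2646 + 17017·t and substitute into x ≡ 10 (mod 16): 17017·t ≡ 10 − 2646 = -2636 (mod 16).
    Reduce coefficients mod 16: 9·t ≡ 4 (mod 16).
    The inverse of 9 mod 16 is 9 (since 9·9 = 81 = 5·16 + 1), so t ≡ 9·4 = 36 ≡ 4 (mod 16).
    Then x = 2646 + 17017·4 = 70714, valid modulo lcm(17017, 16) = 272272: x ≡ 70714 (mod 272272).
Verify against each original: 70714 mod 17 = 11, 70714 mod 13 = 7, 70714 mod 7 = 0, 70714 mod 11 = 6, 70714 mod 16 = 10.

x ≡ 70714 (mod 272272).


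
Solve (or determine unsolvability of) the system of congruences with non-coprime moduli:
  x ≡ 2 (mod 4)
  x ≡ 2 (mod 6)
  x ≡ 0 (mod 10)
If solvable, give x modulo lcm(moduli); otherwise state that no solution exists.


Moduli 4, 6, 10 are not pairwise coprime, so CRT works modulo lcm(m_i) when all pairwise compatibility conditions hold.
Pairwise compatibility: gcd(m_i, m_j) must divide a_i - a_j for every pair.
Merge one congruence at a time:
  Start: x ≡ 2 (mod 4).
  Combine with x ≡ 2 (mod 6): gcd(4, 6) = 2; 2 - 2 = 0, which IS divisible by 2, so compatible.
    Write x = 2 + 4·t and substitute into x ≡ 2 (mod 6): 4·t ≡ 2 − 2 = 0 (mod 6).
    Divide the congruence (and modulus) by g = 2: 2·t ≡ 0 (mod 3).
    The inverse of 2 mod 3 is 2 (since 2·2 = 4 = 1·3 + 1), so t ≡ 2·0 = 0 ≡ 0 (mod 3).
    Then x = 2 + 4·0 = 2, valid modulo lcm(4, 6) = 12: x ≡ 2 (mod 12).
  Combine with x ≡ 0 (mod 10): gcd(12, 10) = 2; 0 - 2 = -2, which IS divisible by 2, so compatible.
    Write x = 2 + 12·t and substitute into x ≡ 0 (mod 10): 12·t ≡ 0 − 2 = -2 (mod 10).
    Divide the congruence (and modulus) by g = 2: 6·t ≡ -1 (mod 5).
    Reduce coefficients mod 5: 1·t ≡ 4 (mod 5).
    So t ≡ 4 (mod 5).
    Then x = 2 + 12·4 = 50, valid modulo lcm(12, 10) = 60: x ≡ 50 (mod 60).
Verify: 50 mod 4 = 2, 50 mod 6 = 2, 50 mod 10 = 0.

x ≡ 50 (mod 60).


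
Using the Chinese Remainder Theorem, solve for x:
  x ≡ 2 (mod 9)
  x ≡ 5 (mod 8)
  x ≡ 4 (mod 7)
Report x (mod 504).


Moduli 9, 8, 7 are pairwise coprime; by CRT there is a unique solution modulo M = 9 · 8 · 7 = 504.
Solve pairwise, accumulating the modulus:
  Start with x ≡ 2 (mod 9).
  Combine with x ≡ 5 (mod 8): since gcd(9, 8) = 1, we get a unique residue mod 72.
    Write x = 2 + 9·t and substitute into x ≡ 5 (mod 8): 9·t ≡ 5 − 2 = 3 (mod 8).
    Reduce coefficients mod 8: 1·t ≡ 3 (mod 8).
    So t ≡ 3 (mod 8).
    Then x = 2 + 9·3 = 29, valid modulo lcm(9, 8) = 72: x ≡ 29 (mod 72).
  Combine with x ≡ 4 (mod 7): since gcd(72, 7) = 1, we get a unique residue mod 504.
    Write x = 29 + 72·t and substitute into x ≡ 4 (mod 7): 72·t ≡ 4 − 29 = -25 (mod 7).
    Reduce coefficients mod 7: 2·t ≡ 3 (mod 7).
    The inverse of 2 mod 7 is 4 (since 2·4 = 8 = 1·7 + 1), so t ≡ 4·3 = 12 ≡ 5 (mod 7).
    Then x = 29 + 72·5 = 389, valid modulo lcm(72, 7) = 504: x ≡ 389 (mod 504).
Verify: 389 mod 9 = 2 ✓, 389 mod 8 = 5 ✓, 389 mod 7 = 4 ✓.

x ≡ 389 (mod 504).


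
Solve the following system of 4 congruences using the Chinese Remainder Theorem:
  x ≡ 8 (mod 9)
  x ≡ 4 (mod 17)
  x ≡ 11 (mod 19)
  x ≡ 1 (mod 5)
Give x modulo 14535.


Product of moduli M = 9 · 17 · 19 · 5 = 14535.
Merge one congruence at a time:
  Start: x ≡ 8 (mod 9).
  Combine with x ≡ 4 (mod 17); new modulus lcm = 153.
    Write x = 8 + 9·t and substitute into x ≡ 4 (mod 17): 9·t ≡ 4 − 8 = -4 (mod 17).
    Reduce coefficients mod 17: 9·t ≡ 13 (mod 17).
    The inverse of 9 mod 17 is 2 (since 9·2 = 18 = 1·17 + 1), so t ≡ 2·13 = 26 ≡ 9 (mod 17).
    Then x = 8 + 9·9 = 89, valid modulo lcm(9, 17) = 153: x ≡ 89 (mod 153).
  Combine with x ≡ 11 (mod 19); new modulus lcm = 2907.
    Write x = 89 + 153·t and substitute into x ≡ 11 (mod 19): 153·t ≡ 11 − 89 = -78 (mod 19).
    Reduce coefficients mod 19: 1·t ≡ 17 (mod 19).
    So t ≡ 17 (mod 19).
    Then x = 89 + 153·17 = 2690, valid modulo lcm(153, 19) = 2907: x ≡ 2690 (mod 2907).
  Combine with x ≡ 1 (mod 5); new modulus lcm = 14535.
    Write x = 2690 + 2907·t and substitute into x ≡ 1 (mod 5): 2907·t ≡ 1 − 2690 = -2689 (mod 5).
    Reduce coefficients mod 5: 2·t ≡ 1 (mod 5).
    The inverse of 2 mod 5 is 3 (since 2·3 = 6 = 1·5 + 1), so t ≡ 3·1 = 3 ≡ 3 (mod 5).
    Then x = 2690 + 2907·3 = 11411, valid modulo lcm(2907, 5) = 14535: x ≡ 11411 (mod 14535).
Verify against each original: 11411 mod 9 = 8, 11411 mod 17 = 4, 11411 mod 19 = 11, 11411 mod 5 = 1.

x ≡ 11411 (mod 14535).


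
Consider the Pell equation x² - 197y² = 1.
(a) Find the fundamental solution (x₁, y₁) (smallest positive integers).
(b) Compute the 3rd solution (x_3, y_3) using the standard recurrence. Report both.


Step 1: Find the fundamental solution (x₁, y₁) of x² - 197y² = 1.
  Expand √197 as a continued fraction. a₀ = ⌊√197⌋ = 14; iterate m_{k+1} = d_k·a_k − m_k, d_{k+1} = (197 − m_{k+1}²)/d_k, a_{k+1} = ⌊(a₀ + m_{k+1})/d_{k+1}⌋ (starting m₀ = 0, d₀ = 1), with convergents p_k = a_k·p_{k-1} + p_{k-2}, q_k = a_k·q_{k-1} + q_{k-2} (p₋₁ = 1, q₋₁ = 0):
  k = 0: a₀ = 14; p₀/q₀ = 14/1; p₀² − 197·q₀² = 196 − 197 = -1.
  k = 1: m = 14, d = 1, a = ⌊(14 + 14)/1⌋ = 28; p/q = (28·14 + 1)/(28·1 + 0) = 393/28; p² − 197·q² = 154449 − 154448 = 1.
  The first convergent with p² − 197·q² = 1 gives the fundamental solution (x₁, y₁) = (393, 28).
Step 2: Apply the recurrence (x_{n+1}, y_{n+1}) = (x₁x_n + 197y₁y_n, x₁y_n + y₁x_n) repeatedly.
  From (x_1, y_1) = (393, 28): x_2 = 393·393 + 197·28·28 = 308897; y_2 = 393·28 + 28·393 = 22008.
  From (x_2, y_2) = (308897, 22008): x_3 = 393·308897 + 197·28·22008 = 242792649; y_3 = 393·22008 + 28·308897 = 17298260.
Step 3: Verify x_3² - 197·y_3² = 58948270408437201 - 58948270408437200 = 1 (should be 1). ✓

(x_1, y_1) = (393, 28); (x_3, y_3) = (242792649, 17298260).


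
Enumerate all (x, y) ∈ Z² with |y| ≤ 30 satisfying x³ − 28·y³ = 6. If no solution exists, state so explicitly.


The equation is x³ - 28y³ = 6. For fixed y, x³ = 28·y³ + 6, so a solution requires the RHS to be a perfect cube.
Strategy: iterate y from -30 to 30, compute RHS = 28·y³ + 6, and check whether it is a (positive or negative) perfect cube.
Check small values of y:
  y = 0: RHS = 6 is not a perfect cube.
  y = 1: RHS = 34 is not a perfect cube.
  y = -1: RHS = -22 is not a perfect cube.
  y = 2: RHS = 230 is not a perfect cube.
  y = -2: RHS = -218 is not a perfect cube.
  y = 3: RHS = 762 is not a perfect cube.
  y = -3: RHS = -750 is not a perfect cube.
Continuing the search up to |y| = 30 finds no solutions either.
No (x, y) in the scanned range satisfies the equation.

No integer solutions with |y| ≤ 30.


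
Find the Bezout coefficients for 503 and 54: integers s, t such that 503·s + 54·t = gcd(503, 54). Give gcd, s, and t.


Euclidean algorithm on (503, 54) — divide until remainder is 0:
  503 = 9 · 54 + 17
  54 = 3 · 17 + 3
  17 = 5 · 3 + 2
  3 = 1 · 2 + 1
  2 = 2 · 1 + 0
gcd(503, 54) = 1.
Track Bezout coefficients alongside the remainders: start with r₀ = 503 = a·1 + b·0 (s = 1, t = 0) and r₁ = 54 = a·0 + b·1 (s = 0, t = 1); each new remainder r_{k+1} = r_{k-1} − q_k·r_k inherits s_{k+1} = s_{k-1} − q_k·s_k, t_{k+1} = t_{k-1} − q_k·t_k, so r_k = a·s_k + b·t_k at every step:
  q = 9: r = 17, s = 1 − 9·0 = 1, t = 0 − 9·1 = -9  (check: 503·1 + 54·(-9) = 17)
  q = 3: r = 3, s = 0 − 3·1 = -3, t = 1 − 3·(-9) = 28  (check: 503·(-3) + 54·28 = 3)
  q = 5: r = 2, s = 1 − 5·(-3) = 16, t = -9 − 5·28 = -149  (check: 503·16 + 54·(-149) = 2)
  q = 1: r = 1, s = -3 − 1·16 = -19, t = 28 − 1·(-149) = 177  (check: 503·(-19) + 54·177 = 1)
The row with r = 1 (the gcd) gives the Bezout coefficients s = -19, t = 177.
Result: 503 · (-19) + 54 · (177) = 1.

gcd(503, 54) = 1; s = -19, t = 177 (check: 503·(-19) + 54·177 = 1).


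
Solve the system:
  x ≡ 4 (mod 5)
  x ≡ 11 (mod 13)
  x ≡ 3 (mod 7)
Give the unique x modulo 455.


Moduli 5, 13, 7 are pairwise coprime; by CRT there is a unique solution modulo M = 5 · 13 · 7 = 455.
Solve pairwise, accumulating the modulus:
  Start with x ≡ 4 (mod 5).
  Combine with x ≡ 11 (mod 13): since gcd(5, 13) = 1, we get a unique residue mod 65.
    Write x = 4 + 5·t and substitute into x ≡ 11 (mod 13): 5·t ≡ 11 − 4 = 7 (mod 13).
    The inverse of 5 mod 13 is 8 (since 5·8 = 40 = 3·13 + 1), so t ≡ 8·7 = 56 ≡ 4 (mod 13).
    Then x = 4 + 5·4 = 24, valid modulo lcm(5, 13) = 65: x ≡ 24 (mod 65).
  Combine with x ≡ 3 (mod 7): since gcd(65, 7) = 1, we get a unique residue mod 455.
    Write x = 24 + 65·t and substitute into x ≡ 3 (mod 7): 65·t ≡ 3 − 24 = -21 (mod 7).
    Reduce coefficients mod 7: 2·t ≡ 0 (mod 7).
    The inverse of 2 mod 7 is 4 (since 2·4 = 8 = 1·7 + 1), so t ≡ 4·0 = 0 ≡ 0 (mod 7).
    Then x = 24 + 65·0 = 24, valid modulo lcm(65, 7) = 455: x ≡ 24 (mod 455).
Verify: 24 mod 5 = 4 ✓, 24 mod 13 = 11 ✓, 24 mod 7 = 3 ✓.

x ≡ 24 (mod 455).


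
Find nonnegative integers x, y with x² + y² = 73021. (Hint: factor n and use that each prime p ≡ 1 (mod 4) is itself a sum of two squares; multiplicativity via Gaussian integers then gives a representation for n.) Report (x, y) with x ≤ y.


Step 1: Factor n = 73021 = 13 · 41 · 137.
Step 2: Check the mod-4 condition on each prime factor: 13 ≡ 1 (mod 4), exponent 1; 41 ≡ 1 (mod 4), exponent 1; 137 ≡ 1 (mod 4), exponent 1.
All primes ≡ 3 (mod 4) appear to even exponent (or don't appear), so by the two-squares theorem n IS expressible as a sum of two squares.
Step 3: Build a representation. Here n = 13 · 41 · 137 is a product of primes ≡ 1 (mod 4). Each prime p ≡ 1 (mod 4) is itself a sum of two squares; find a² by testing p − a² for a perfect square:
  13: 13 − 1² = 12, 13 − 2² = 9 = 3² ⇒ 13 = 2² + 3².
  41: 41 − 1² = 40, 41 − 2² = 37, 41 − 3² = 32, 41 − 4² = 25 = 5² ⇒ 41 = 4² + 5².
  137: 137 − 1² = 136, 137 − 2² = 133, 137 − 3² = 128, 137 − 4² = 121 = 11² ⇒ 137 = 4² + 11².
  Combine using the Brahmagupta–Fibonacci identity (a² + b²)(c² + d²) = (ac − bd)² + (ad + bc)² = (ac + bd)² + (ad − bc)²:
  13 · 41 = 533: from (2² + 3²)(4² + 5²), take (2·4 − 3·5, 2·5 + 3·4) = (8 − 15, 10 + 12) = (-7, 22); dropping signs (only squares matter) gives (7, 22); check 7² + 22² = 49 + 484 = 533 ✓.
  533 · 137 = 73021: from (7² + 22²)(4² + 11²), take (7·4 − 22·11, 7·11 + 22·4) = (28 − 242, 77 + 88) = (-214, 165); dropping signs (only squares matter) gives (214, 165); check 214² + 165² = 45796 + 27225 = 73021 ✓.
Step 4: Order so x ≤ y and verify: 165² + 214² = 27225 + 45796 = 73021 = n. ✓

n = 73021 = 165² + 214² (one valid representation with x ≤ y).


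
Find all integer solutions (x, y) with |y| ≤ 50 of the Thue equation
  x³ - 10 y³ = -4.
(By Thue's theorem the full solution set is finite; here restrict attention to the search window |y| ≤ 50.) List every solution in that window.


The equation is x³ - 10y³ = -4. For fixed y, x³ = 10·y³ − 4, so a solution requires the RHS to be a perfect cube.
Strategy: iterate y from -50 to 50, compute RHS = 10·y³ − 4, and check whether it is a (positive or negative) perfect cube.
Check small values of y:
  y = 0: RHS = -4 is not a perfect cube.
  y = 1: RHS = 6 is not a perfect cube.
  y = -1: RHS = -14 is not a perfect cube.
  y = 2: RHS = 76 is not a perfect cube.
  y = -2: RHS = -84 is not a perfect cube.
  y = 3: RHS = 266 is not a perfect cube.
  y = -3: RHS = -274 is not a perfect cube.
Continuing the search up to |y| = 50 finds no solutions either.
No (x, y) in the scanned range satisfies the equation.

No integer solutions with |y| ≤ 50.


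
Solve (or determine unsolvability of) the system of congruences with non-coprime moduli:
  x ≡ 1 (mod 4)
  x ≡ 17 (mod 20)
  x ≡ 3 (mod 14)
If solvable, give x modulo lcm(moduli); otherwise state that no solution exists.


Moduli 4, 20, 14 are not pairwise coprime, so CRT works modulo lcm(m_i) when all pairwise compatibility conditions hold.
Pairwise compatibility: gcd(m_i, m_j) must divide a_i - a_j for every pair.
Merge one congruence at a time:
  Start: x ≡ 1 (mod 4).
  Combine with x ≡ 17 (mod 20): gcd(4, 20) = 4; 17 - 1 = 16, which IS divisible by 4, so compatible.
    Write x = 1 + 4·t and substitute into x ≡ 17 (mod 20): 4·t ≡ 17 − 1 = 16 (mod 20).
    Divide the congruence (and modulus) by g = 4: 1·t ≡ 4 (mod 5).
    So t ≡ 4 (mod 5).
    Then x = 1 + 4·4 = 17, valid modulo lcm(4, 20) = 20: x ≡ 17 (mod 20).
  Combine with x ≡ 3 (mod 14): gcd(20, 14) = 2; 3 - 17 = -14, which IS divisible by 2, so compatible.
    Write x = 17 + 20·t and substitute into x ≡ 3 (mod 14): 20·t ≡ 3 − 17 = -14 (mod 14).
    Divide the congruence (and modulus) by g = 2: 10·t ≡ -7 (mod 7).
    Reduce coefficients mod 7: 3·t ≡ 0 (mod 7).
    The inverse of 3 mod 7 is 5 (since 3·5 = 15 = 2·7 + 1), so t ≡ 5·0 = 0 ≡ 0 (mod 7).
    Then x = 17 + 20·0 = 17, valid modulo lcm(20, 14) = 140: x ≡ 17 (mod 140).
Verify: 17 mod 4 = 1, 17 mod 20 = 17, 17 mod 14 = 3.

x ≡ 17 (mod 140).


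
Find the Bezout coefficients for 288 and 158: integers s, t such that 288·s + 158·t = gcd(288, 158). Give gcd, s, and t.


Euclidean algorithm on (288, 158) — divide until remainder is 0:
  288 = 1 · 158 + 130
  158 = 1 · 130 + 28
  130 = 4 · 28 + 18
  28 = 1 · 18 + 10
  18 = 1 · 10 + 8
  10 = 1 · 8 + 2
  8 = 4 · 2 + 0
gcd(288, 158) = 2.
Track Bezout coefficients alongside the remainders: start with r₀ = 288 = a·1 + b·0 (s = 1, t = 0) and r₁ = 158 = a·0 + b·1 (s = 0, t = 1); each new remainder r_{k+1} = r_{k-1} − q_k·r_k inherits s_{k+1} = s_{k-1} − q_k·s_k, t_{k+1} = t_{k-1} − q_k·t_k, so r_k = a·s_k + b·t_k at every step:
  q = 1: r = 130, s = 1 − 1·0 = 1, t = 0 − 1·1 = -1  (check: 288·1 + 158·(-1) = 130)
  q = 1: r = 28, s = 0 − 1·1 = -1, t = 1 − 1·(-1) = 2  (check: 288·(-1) + 158·2 = 28)
  q = 4: r = 18, s = 1 − 4·(-1) = 5, t = -1 − 4·2 = -9  (check: 288·5 + 158·(-9) = 18)
  q = 1: r = 10, s = -1 − 1·5 = -6, t = 2 − 1·(-9) = 11  (check: 288·(-6) + 158·11 = 10)
  q = 1: r = 8, s = 5 − 1·(-6) = 11, t = -9 − 1·11 = -20  (check: 288·11 + 158·(-20) = 8)
  q = 1: r = 2, s = -6 − 1·11 = -17, t = 11 − 1·(-20) = 31  (check: 288·(-17) + 158·31 = 2)
The row with r = 2 (the gcd) gives the Bezout coefficients s = -17, t = 31.
Result: 288 · (-17) + 158 · (31) = 2.

gcd(288, 158) = 2; s = -17, t = 31 (check: 288·(-17) + 158·31 = 2).


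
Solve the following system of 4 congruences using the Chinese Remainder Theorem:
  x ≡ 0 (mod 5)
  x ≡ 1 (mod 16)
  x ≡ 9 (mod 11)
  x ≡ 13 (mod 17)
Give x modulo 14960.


Product of moduli M = 5 · 16 · 11 · 17 = 14960.
Merge one congruence at a time:
  Start: x ≡ 0 (mod 5).
  Combine with x ≡ 1 (mod 16); new modulus lcm = 80.
    Write x = 0 + 5·t and substitute into x ≡ 1 (mod 16): 5·t ≡ 1 − 0 = 1 (mod 16).
    The inverse of 5 mod 16 is 13 (since 5·13 = 65 = 4·16 + 1), so t ≡ 13·1 = 13 ≡ 13 (mod 16).
    Then x = 0 + 5·13 = 65, valid modulo lcm(5, 16) = 80: x ≡ 65 (mod 80).
  Combine with x ≡ 9 (mod 11); new modulus lcm = 880.
    Write x = 65 + 80·t and substitute into x ≡ 9 (mod 11): 80·t ≡ 9 − 65 = -56 (mod 11).
    Reduce coefficients mod 11: 3·t ≡ 10 (mod 11).
    The inverse of 3 mod 11 is 4 (since 3·4 = 12 = 1·11 + 1), so t ≡ 4·10 = 40 ≡ 7 (mod 11).
    Then x = 65 + 80·7 = 625, valid modulo lcm(80, 11) = 880: x ≡ 625 (mod 880).
  Combine with x ≡ 13 (mod 17); new modulus lcm = 14960.
    Write x = 625 + 880·t and substitute into x ≡ 13 (mod 17): 880·t ≡ 13 − 625 = -612 (mod 17).
    Reduce coefficients mod 17: 13·t ≡ 0 (mod 17).
    The inverse of 13 mod 17 is 4 (since 13·4 = 52 = 3·17 + 1), so t ≡ 4·0 = 0 ≡ 0 (mod 17).
    Then x = 625 + 880·0 = 625, valid modulo lcm(880, 17) = 14960: x ≡ 625 (mod 14960).
Verify against each original: 625 mod 5 = 0, 625 mod 16 = 1, 625 mod 11 = 9, 625 mod 17 = 13.

x ≡ 625 (mod 14960).
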